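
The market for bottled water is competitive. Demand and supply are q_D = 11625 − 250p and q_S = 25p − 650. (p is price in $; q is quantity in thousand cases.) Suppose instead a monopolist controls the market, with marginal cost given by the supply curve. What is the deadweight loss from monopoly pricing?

$33.16 thousand

In inverse form: demand p = 46.5 − 0.004q, supply p = 26 + 0.04q.
Competitive equilibrium: 46.5 − 0.004q = 26 + 0.04q → q* = 465.9091, p* = 44.6364.
Marginal revenue: MR = 46.5 − 0.008q. Set MR = MC: 46.5 − 0.008q = 26 + 0.04q → q_m = 427.0833.
Price p_m = 46.5 − 0.004·427.0833 = 44.7917; MC(q_m) = 26 + 0.04·427.0833 = 43.0833.
Competitive q* = 465.9091, so Δq = 38.8258; wedge = 44.7917 − 43.0833 = 1.7084.
The triangle = ½ × 38.8258 × 1.7084 = $33.16 thousand.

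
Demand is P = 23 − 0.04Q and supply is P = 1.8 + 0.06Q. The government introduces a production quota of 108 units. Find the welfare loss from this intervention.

Competitive equilibrium: 23 − 0.04Q = 1.8 + 0.06Q → Q* = 212, P* = 14.52.
At Q = 108: demand price = 23 − 0.04·108 = 18.68; supply price = 1.8 + 0.06·108 = 8.28.
ΔQ = 212 − 108 = 104; wedge = 18.68 − 8.28 = 10.4.
Deadweight loss = ½ × 104 × 10.4 = 540.80.

540.80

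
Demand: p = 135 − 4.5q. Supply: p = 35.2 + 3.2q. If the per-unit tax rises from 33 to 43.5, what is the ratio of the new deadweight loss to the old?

1.738

Competitive equilibrium: 135 − 4.5q = 35.2 + 3.2q → q* = 12.961, p* = 76.6753.
For a per-unit tax t: Δq = t/7.7, so DWL = ½·t·(t/7.7) = t²/15.4.
At t = 33: DWL = 70.714. At t = 43.5: DWL = 122.873.
Ratio = (43.5/33)² = 1.738.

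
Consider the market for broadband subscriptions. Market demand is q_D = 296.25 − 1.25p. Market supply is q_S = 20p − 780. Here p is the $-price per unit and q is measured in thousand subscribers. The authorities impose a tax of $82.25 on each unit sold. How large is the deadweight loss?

$3979.45 thousand

In inverse form: demand p = 237 − 0.8q, supply p = 39 + 0.05q.
Competitive equilibrium: 237 − 0.8q = 39 + 0.05q → q* = 232.9412, p* = 50.6471.
With the tax, the buyer price exceeds the seller price by 82.25: (237 − 0.8q) − (39 + 0.05q) = 82.25 → q' = 136.1765.
Δq = 232.9412 − 136.1765 = 96.7647; the wedge equals the tax, 82.25.
The triangle = ½ × 96.7647 × 82.25 = $3979.45 thousand.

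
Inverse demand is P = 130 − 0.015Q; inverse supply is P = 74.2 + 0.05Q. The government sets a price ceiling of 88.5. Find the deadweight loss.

10650.65

Competitive equilibrium: 130 − 0.015Q = 74.2 + 0.05Q → Q* = 858.4615, P* = 117.1231.
At the ceiling P = 88.5, quantity supplied = (88.5 − 74.2)/0.05 = 286.
Willingness to pay at Q' = 286: 130 − 0.015·286 = 125.71.
ΔQ = 858.4615 − 286 = 572.4615; wedge = 125.71 − 88.5 = 37.21.
The triangle = ½ × 572.4615 × 37.21 = 10650.65.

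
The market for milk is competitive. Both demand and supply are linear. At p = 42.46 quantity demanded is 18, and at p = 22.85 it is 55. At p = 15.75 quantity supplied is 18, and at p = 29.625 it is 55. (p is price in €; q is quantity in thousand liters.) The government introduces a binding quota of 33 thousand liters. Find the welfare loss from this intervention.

€95.32 thousand

Demand slope = (22.85 − 42.46)/(55 − 18) = −0.53, so p = 52 − 0.53q.
Supply slope = (29.625 − 15.75)/(55 − 18) = 0.375, so p = 9 + 0.375q.
Competitive equilibrium: 52 − 0.53q = 9 + 0.375q → q* = 47.5138, p* = 26.8177.
At q = 33: demand price = 52 − 0.53·33 = 34.51; supply price = 9 + 0.375·33 = 21.375.
Δq = 47.5138 − 33 = 14.5138; wedge = 34.51 − 21.375 = 13.135.
DWL = ½ × 14.5138 × 13.135 = €95.32 thousand.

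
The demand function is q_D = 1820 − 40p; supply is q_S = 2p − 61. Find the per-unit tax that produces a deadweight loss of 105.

10.5

In inverse form: demand p = 45.5 − 0.025q, supply p = 30.5 + 0.5q.
Competitive equilibrium: 45.5 − 0.025q = 30.5 + 0.5q → q* = 28.5714, p* = 44.7857.
A tax t gives Δq = t/0.525 and wedge t, so DWL = t²/1.05.
t²/1.05 = 105 → t² = 110.25 → t = 10.5.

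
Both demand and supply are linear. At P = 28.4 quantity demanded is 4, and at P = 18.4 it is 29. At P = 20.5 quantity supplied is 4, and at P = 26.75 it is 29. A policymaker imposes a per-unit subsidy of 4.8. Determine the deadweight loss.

Demand slope = (18.4 − 28.4)/(29 − 4) = −0.4, so P = 30 − 0.4Q.
Supply slope = (26.75 − 20.5)/(29 − 4) = 0.25, so P = 19.5 + 0.25Q.
Competitive equilibrium: 30 − 0.4Q = 19.5 + 0.25Q → Q* = 16.1538, P* = 23.5385.
The subsidy lowers effective supply by 4.8: P = 14.7 + 0.25Q.
New quantity: 30 − 0.4Q = 14.7 + 0.25Q → Q' = 23.5385.
Overproduction ΔQ = 23.5385 − 16.1538 = 7.3847; wedge = subsidy = 4.8.
The triangle = ½ × 7.3847 × 4.8 = 17.72.

17.72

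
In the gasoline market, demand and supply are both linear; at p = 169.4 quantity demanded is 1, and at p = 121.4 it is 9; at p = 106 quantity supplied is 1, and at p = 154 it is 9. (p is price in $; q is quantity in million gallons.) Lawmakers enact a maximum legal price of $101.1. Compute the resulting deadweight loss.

$223.26 million

Demand slope = (121.4 − 169.4)/(9 − 1) = −6, so p = 175.4 − 6q.
Supply slope = (154 − 106)/(9 − 1) = 6, so p = 100 + 6q.
Competitive equilibrium: 175.4 − 6q = 100 + 6q → q* = 6.2833, p* = 137.7.
At the ceiling p = 101.1, quantity supplied = (101.1 − 100)/6 = 0.1833.
Willingness to pay at q' = 0.1833: 175.4 − 6·0.1833 = 174.3002.
Δq = 6.2833 − 0.1833 = 6.1; wedge = 174.3002 − 101.1 = 73.2002.
Welfare loss = ½ × 6.1 × 73.2002 = $223.26 million.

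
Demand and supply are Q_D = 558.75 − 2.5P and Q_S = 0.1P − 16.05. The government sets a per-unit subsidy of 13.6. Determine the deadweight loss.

In inverse form: demand P = 223.5 − 0.4Q, supply P = 160.5 + 10Q.
Competitive equilibrium: 223.5 − 0.4Q = 160.5 + 10Q → Q* = 6.0577, P* = 221.0769.
The subsidy lowers effective supply by 13.6: P = 146.9 + 10Q.
New quantity: 223.5 − 0.4Q = 146.9 + 10Q → Q' = 7.3654.
Overproduction ΔQ = 7.3654 − 6.0577 = 1.3077; wedge = subsidy = 13.6.
DWL = ½ × 1.3077 × 13.6 = 8.89.

8.89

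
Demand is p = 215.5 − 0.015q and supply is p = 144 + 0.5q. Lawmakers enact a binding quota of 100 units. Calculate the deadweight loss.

388.35

Competitive equilibrium: 215.5 − 0.015q = 144 + 0.5q → q* = 138.835, p* = 213.4175.
At q = 100: demand price = 215.5 − 0.015·100 = 214; supply price = 144 + 0.5·100 = 194.
Δq = 138.835 − 100 = 38.835; wedge = 214 − 194 = 20.
DWL = ½ × 38.835 × 20 = 388.35.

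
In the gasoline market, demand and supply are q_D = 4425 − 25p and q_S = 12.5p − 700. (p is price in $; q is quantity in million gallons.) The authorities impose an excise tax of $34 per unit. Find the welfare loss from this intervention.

In inverse form: demand p = 177 − 0.04q, supply p = 56 + 0.08q.
Competitive equilibrium: 177 − 0.04q = 56 + 0.08q → q* = 1008.3333, p* = 136.6667.
With the tax, the buyer price exceeds the seller price by 34: (177 − 0.04q) − (56 + 0.08q) = 34 → q' = 725.
Δq = 1008.3333 − 725 = 283.3333; the wedge equals the tax, 34.
Welfare loss = ½ × 283.3333 × 34 = $4816.67 million.

$4816.67 million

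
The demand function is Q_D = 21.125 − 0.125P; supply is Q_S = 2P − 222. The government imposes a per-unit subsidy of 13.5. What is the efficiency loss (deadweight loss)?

10.72

In inverse form: demand P = 169 − 8Q, supply P = 111 + 0.5Q.
Competitive equilibrium: 169 − 8Q = 111 + 0.5Q → Q* = 6.8235, P* = 114.4118.
The subsidy lowers effective supply by 13.5: P = 97.5 + 0.5Q.
New quantity: 169 − 8Q = 97.5 + 0.5Q → Q' = 8.4118.
Overproduction ΔQ = 8.4118 − 6.8235 = 1.5883; wedge = subsidy = 13.5.
Welfare loss = ½ × 1.5883 × 13.5 = 10.72.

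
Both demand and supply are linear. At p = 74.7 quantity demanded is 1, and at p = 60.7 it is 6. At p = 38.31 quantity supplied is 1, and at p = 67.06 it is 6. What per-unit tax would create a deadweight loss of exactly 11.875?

Demand slope = (60.7 − 74.7)/(6 − 1) = −2.8, so p = 77.5 − 2.8q.
Supply slope = (67.06 − 38.31)/(6 − 1) = 5.75, so p = 32.56 + 5.75q.
Competitive equilibrium: 77.5 − 2.8q = 32.56 + 5.75q → q* = 5.2561, p* = 62.7828.
A tax t gives Δq = t/8.55 and wedge t, so DWL = t²/17.1.
t²/17.1 = 11.875 → t² = 203.0625 → t = 14.25.

14.25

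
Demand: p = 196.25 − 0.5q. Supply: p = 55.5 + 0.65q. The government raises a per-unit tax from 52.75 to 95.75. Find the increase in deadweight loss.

Competitive equilibrium: 196.25 − 0.5q = 55.5 + 0.65q → q* = 122.3913, p* = 135.0543.
For a per-unit tax t: Δq = t/1.15, so DWL = ½·t·(t/1.15) = t²/2.3.
At t = 52.75: DWL = 1209.81. At t = 95.75: DWL = 3986.114.
Increase = 3986.114 − 1209.81 = 2776.30.

2776.30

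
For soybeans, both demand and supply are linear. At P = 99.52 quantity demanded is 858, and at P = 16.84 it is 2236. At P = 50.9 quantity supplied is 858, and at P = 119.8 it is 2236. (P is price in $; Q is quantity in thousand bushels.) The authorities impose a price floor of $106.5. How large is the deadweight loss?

$17145.49 thousand

Demand slope = (16.84 − 99.52)/(2236 − 858) = −0.06, so P = 151 − 0.06Q.
Supply slope = (119.8 − 50.9)/(2236 − 858) = 0.05, so P = 8 + 0.05Q.
Competitive equilibrium: 151 − 0.06Q = 8 + 0.05Q → Q* = 1300, P* = 73.
At the floor P = 106.5, quantity demanded = (151 − 106.5)/0.06 = 741.6667.
Sellers' marginal cost at Q' = 741.6667: 8 + 0.05·741.6667 = 45.0833.
ΔQ = 1300 − 741.6667 = 558.3333; wedge = 106.5 − 45.0833 = 61.4167.
The triangle = ½ × 558.3333 × 61.4167 = $17145.49 thousand.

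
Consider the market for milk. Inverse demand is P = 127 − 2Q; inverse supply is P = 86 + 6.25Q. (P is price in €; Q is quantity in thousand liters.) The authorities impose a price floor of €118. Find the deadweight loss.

€0.91 thousand

Competitive equilibrium: 127 − 2Q = 86 + 6.25Q → Q* = 4.9697, P* = 117.0606.
At the floor P = 118, quantity demanded = (127 − 118)/2 = 4.5.
Sellers' marginal cost at Q' = 4.5: 86 + 6.25·4.5 = 114.125.
ΔQ = 4.9697 − 4.5 = 0.4697; wedge = 118 − 114.125 = 3.875.
DWL = ½ × 0.4697 × 3.875 = €0.91 thousand.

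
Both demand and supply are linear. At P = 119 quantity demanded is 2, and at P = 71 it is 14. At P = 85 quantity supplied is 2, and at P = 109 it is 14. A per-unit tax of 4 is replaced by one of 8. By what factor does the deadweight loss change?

Demand slope = (71 − 119)/(14 − 2) = −4, so P = 127 − 4Q.
Supply slope = (109 − 85)/(14 − 2) = 2, so P = 81 + 2Q.
Competitive equilibrium: 127 − 4Q = 81 + 2Q → Q* = 7.6667, P* = 96.3333.
For a per-unit tax t: ΔQ = t/6, so DWL = ½·t·(t/6) = t²/12.
At t = 4: DWL = 1.333. At t = 8: DWL = 5.333.
Ratio = (8/4)² = 4.

4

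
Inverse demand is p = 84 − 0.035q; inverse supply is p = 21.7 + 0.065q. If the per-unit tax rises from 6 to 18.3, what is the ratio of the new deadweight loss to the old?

Competitive equilibrium: 84 − 0.035q = 21.7 + 0.065q → q* = 623, p* = 62.195.
For a per-unit tax t: Δq = t/0.1, so DWL = ½·t·(t/0.1) = t²/0.2.
At t = 6: DWL = 180. At t = 18.3: DWL = 1674.45.
Ratio = (18.3/6)² = 9.3025.

9.3025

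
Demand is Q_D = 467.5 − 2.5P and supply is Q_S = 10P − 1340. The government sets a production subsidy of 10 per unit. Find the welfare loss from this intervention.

In inverse form: demand P = 187 − 0.4Q, supply P = 134 + 0.1Q.
Competitive equilibrium: 187 − 0.4Q = 134 + 0.1Q → Q* = 106, P* = 144.6.
The subsidy lowers effective supply by 10: P = 124 + 0.1Q.
New quantity: 187 − 0.4Q = 124 + 0.1Q → Q' = 126.
Overproduction ΔQ = 126 − 106 = 20; wedge = subsidy = 10.
Welfare loss = ½ × 20 × 10 = 100.

100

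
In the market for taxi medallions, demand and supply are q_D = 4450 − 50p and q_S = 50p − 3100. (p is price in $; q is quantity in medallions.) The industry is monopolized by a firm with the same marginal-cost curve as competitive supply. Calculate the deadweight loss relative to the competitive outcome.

In inverse form: demand p = 89 − 0.02q, supply p = 62 + 0.02q.
Competitive equilibrium: 89 − 0.02q = 62 + 0.02q → q* = 675, p* = 75.5.
Marginal revenue: MR = 89 − 0.04q. Set MR = MC: 89 − 0.04q = 62 + 0.02q → q_m = 450.
Price p_m = 89 − 0.02·450 = 80; MC(q_m) = 62 + 0.02·450 = 71.
Competitive q* = 675, so Δq = 225; wedge = 80 − 71 = 9.
The triangle = ½ × 225 × 9 = $1012.50.

$1012.50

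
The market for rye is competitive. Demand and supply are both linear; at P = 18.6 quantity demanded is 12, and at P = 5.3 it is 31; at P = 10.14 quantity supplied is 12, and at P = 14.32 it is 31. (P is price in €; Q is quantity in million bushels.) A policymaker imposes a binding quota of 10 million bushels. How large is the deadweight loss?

€57.66 million

Demand slope = (5.3 − 18.6)/(31 − 12) = −0.7, so P = 27 − 0.7Q.
Supply slope = (14.32 − 10.14)/(31 − 12) = 0.22, so P = 7.5 + 0.22Q.
Competitive equilibrium: 27 − 0.7Q = 7.5 + 0.22Q → Q* = 21.1957, P* = 12.163.
At Q = 10: demand price = 27 − 0.7·10 = 20; supply price = 7.5 + 0.22·10 = 9.7.
ΔQ = 21.1957 − 10 = 11.1957; wedge = 20 − 9.7 = 10.3.
DWL = ½ × 11.1957 × 10.3 = €57.66 million.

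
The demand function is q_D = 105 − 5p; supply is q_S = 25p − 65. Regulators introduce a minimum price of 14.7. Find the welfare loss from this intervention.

In inverse form: demand p = 21 − 0.2q, supply p = 2.6 + 0.04q.
Competitive equilibrium: 21 − 0.2q = 2.6 + 0.04q → q* = 76.6667, p* = 5.6667.
At the floor p = 14.7, quantity demanded = (21 − 14.7)/0.2 = 31.5.
Sellers' marginal cost at q' = 31.5: 2.6 + 0.04·31.5 = 3.86.
Δq = 76.6667 − 31.5 = 45.1667; wedge = 14.7 − 3.86 = 10.84.
The triangle = ½ × 45.1667 × 10.84 = 244.80.

244.80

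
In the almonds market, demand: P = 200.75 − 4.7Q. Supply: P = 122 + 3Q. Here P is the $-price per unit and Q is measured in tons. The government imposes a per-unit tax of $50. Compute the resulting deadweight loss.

$162.34

Competitive equilibrium: 200.75 − 4.7Q = 122 + 3Q → Q* = 10.2273, P* = 152.6818.
With the tax, the buyer price exceeds the seller price by 50: (200.75 − 4.7Q) − (122 + 3Q) = 50 → Q' = 3.7338.
ΔQ = 10.2273 − 3.7338 = 6.4935; the wedge equals the tax, 50.
Deadweight loss = ½ × 6.4935 × 50 = $162.34.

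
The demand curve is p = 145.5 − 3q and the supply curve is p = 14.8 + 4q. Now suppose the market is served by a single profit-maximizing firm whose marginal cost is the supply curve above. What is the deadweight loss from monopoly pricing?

109.82

Competitive equilibrium: 145.5 − 3q = 14.8 + 4q → q* = 18.6714, p* = 89.4857.
Marginal revenue: MR = 145.5 − 6q. Set MR = MC: 145.5 − 6q = 14.8 + 4q → q_m = 13.07.
Price p_m = 145.5 − 3·13.07 = 106.29; MC(q_m) = 14.8 + 4·13.07 = 67.08.
Competitive q* = 18.6714, so Δq = 5.6014; wedge = 106.29 − 67.08 = 39.21.
Deadweight loss = ½ × 5.6014 × 39.21 = 109.82.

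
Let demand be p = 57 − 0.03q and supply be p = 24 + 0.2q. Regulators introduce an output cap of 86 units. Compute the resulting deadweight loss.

Competitive equilibrium: 57 − 0.03q = 24 + 0.2q → q* = 143.4783, p* = 52.6957.
At q = 86: demand price = 57 − 0.03·86 = 54.42; supply price = 24 + 0.2·86 = 41.2.
Δq = 143.4783 − 86 = 57.4783; wedge = 54.42 − 41.2 = 13.22.
DWL = ½ × 57.4783 × 13.22 = 379.93.

379.93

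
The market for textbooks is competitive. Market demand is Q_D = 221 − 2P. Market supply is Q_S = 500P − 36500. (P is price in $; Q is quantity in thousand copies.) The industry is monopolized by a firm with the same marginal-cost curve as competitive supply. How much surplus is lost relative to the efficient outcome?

In inverse form: demand P = 110.5 − 0.5Q, supply P = 73 + 0.002Q.
Competitive equilibrium: 110.5 − 0.5Q = 73 + 0.002Q → Q* = 74.7012, P* = 73.1494.
Marginal revenue: MR = 110.5 − Q. Set MR = MC: 110.5 − Q = 73 + 0.002Q → Q_m = 37.4251.
Price P_m = 110.5 − 0.5·37.4251 = 91.7875; MC(Q_m) = 73 + 0.002·37.4251 = 73.0749.
Competitive Q* = 74.7012, so ΔQ = 37.2761; wedge = 91.7875 − 73.0749 = 18.7126.
DWL = ½ × 37.2761 × 18.7126 = $348.77 thousand.

$348.77 thousand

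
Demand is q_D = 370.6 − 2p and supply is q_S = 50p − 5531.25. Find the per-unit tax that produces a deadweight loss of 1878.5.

In inverse form: demand p = 185.3 − 0.5q, supply p = 110.625 + 0.02q.
Competitive equilibrium: 185.3 − 0.5q = 110.625 + 0.02q → q* = 143.6058, p* = 113.4971.
A tax t gives Δq = t/0.52 and wedge t, so DWL = t²/1.04.
t²/1.04 = 1878.5 → t² = 1953.64 → t = 44.2.

44.2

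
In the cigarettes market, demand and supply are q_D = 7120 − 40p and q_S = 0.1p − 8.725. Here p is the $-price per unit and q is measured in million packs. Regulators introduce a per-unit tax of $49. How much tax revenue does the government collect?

In inverse form: demand p = 178 − 0.025q, supply p = 87.25 + 10q.
Competitive equilibrium: 178 − 0.025q = 87.25 + 10q → q* = 9.05237, p* = 177.77369.
With the tax, the buyer price exceeds the seller price by 49: (178 − 0.025q) − (87.25 + 10q) = 49 → q' = 4.16459.
Tax revenue = 49 × 4.16459 = $204.06 million.

$204.06 million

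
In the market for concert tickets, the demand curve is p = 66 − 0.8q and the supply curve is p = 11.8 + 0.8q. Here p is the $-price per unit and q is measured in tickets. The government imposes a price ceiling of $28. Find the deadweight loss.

Competitive equilibrium: 66 − 0.8q = 11.8 + 0.8q → q* = 33.875, p* = 38.9.
At the ceiling p = 28, quantity supplied = (28 − 11.8)/0.8 = 20.25.
Willingness to pay at q' = 20.25: 66 − 0.8·20.25 = 49.8.
Δq = 33.875 − 20.25 = 13.625; wedge = 49.8 − 28 = 21.8.
DWL = ½ × 13.625 × 21.8 = $148.51.

$148.51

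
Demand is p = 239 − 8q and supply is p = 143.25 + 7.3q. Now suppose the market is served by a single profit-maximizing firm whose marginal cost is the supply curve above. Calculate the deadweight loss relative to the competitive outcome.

Competitive equilibrium: 239 − 8q = 143.25 + 7.3q → q* = 6.2582, p* = 188.9346.
Marginal revenue: MR = 239 − 16q. Set MR = MC: 239 − 16q = 143.25 + 7.3q → q_m = 4.1094.
Price p_m = 239 − 8·4.1094 = 206.1248; MC(q_m) = 143.25 + 7.3·4.1094 = 173.2486.
Competitive q* = 6.2582, so Δq = 2.1488; wedge = 206.1248 − 173.2486 = 32.8762.
Welfare loss = ½ × 2.1488 × 32.8762 = 35.32.

35.32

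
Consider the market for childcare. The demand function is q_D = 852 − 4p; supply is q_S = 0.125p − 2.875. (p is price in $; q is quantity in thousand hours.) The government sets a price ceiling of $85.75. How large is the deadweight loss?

In inverse form: demand p = 213 − 0.25q, supply p = 23 + 8q.
Competitive equilibrium: 213 − 0.25q = 23 + 8q → q* = 23.0303, p* = 207.2424.
At the ceiling p = 85.75, quantity supplied = (85.75 − 23)/8 = 7.8438.
Willingness to pay at q' = 7.8438: 213 − 0.25·7.8438 = 211.0391.
Δq = 23.0303 − 7.8438 = 15.1865; wedge = 211.0391 − 85.75 = 125.2891.
The triangle = ½ × 15.1865 × 125.2891 = $951.35 thousand.

$951.35 thousand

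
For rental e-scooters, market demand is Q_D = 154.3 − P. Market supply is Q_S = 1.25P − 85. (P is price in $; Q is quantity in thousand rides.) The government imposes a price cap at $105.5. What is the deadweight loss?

In inverse form: demand P = 154.3 − Q, supply P = 68 + 0.8Q.
Competitive equilibrium: 154.3 − Q = 68 + 0.8Q → Q* = 47.9444, P* = 106.3556.
At the ceiling P = 105.5, quantity supplied = (105.5 − 68)/0.8 = 46.875.
Willingness to pay at Q' = 46.875: 154.3 − 1·46.875 = 107.425.
ΔQ = 47.9444 − 46.875 = 1.0694; wedge = 107.425 − 105.5 = 1.925.
The triangle = ½ × 1.0694 × 1.925 = $1.03 thousand.

$1.03 thousand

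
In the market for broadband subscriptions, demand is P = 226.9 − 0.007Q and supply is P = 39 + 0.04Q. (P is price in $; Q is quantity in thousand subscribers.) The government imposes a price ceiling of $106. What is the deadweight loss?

$126799.79 thousand

Competitive equilibrium: 226.9 − 0.007Q = 39 + 0.04Q → Q* = 3997.8723, P* = 198.9149.
At the ceiling P = 106, quantity supplied = (106 − 39)/0.04 = 1675.
Willingness to pay at Q' = 1675: 226.9 − 0.007·1675 = 215.175.
ΔQ = 3997.8723 − 1675 = 2322.8723; wedge = 215.175 − 106 = 109.175.
Welfare loss = ½ × 2322.8723 × 109.175 = $126799.79 thousand.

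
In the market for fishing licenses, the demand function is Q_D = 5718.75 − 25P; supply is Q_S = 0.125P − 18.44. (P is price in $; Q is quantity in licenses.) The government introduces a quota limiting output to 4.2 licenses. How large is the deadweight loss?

In inverse form: demand P = 228.75 − 0.04Q, supply P = 147.52 + 8Q.
Competitive equilibrium: 228.75 − 0.04Q = 147.52 + 8Q → Q* = 10.1032, P* = 228.3459.
At Q = 4.2: demand price = 228.75 − 0.04·4.2 = 228.582; supply price = 147.52 + 8·4.2 = 181.12.
ΔQ = 10.1032 − 4.2 = 5.9032; wedge = 228.582 − 181.12 = 47.462.
Welfare loss = ½ × 5.9032 × 47.462 = $140.09.

$140.09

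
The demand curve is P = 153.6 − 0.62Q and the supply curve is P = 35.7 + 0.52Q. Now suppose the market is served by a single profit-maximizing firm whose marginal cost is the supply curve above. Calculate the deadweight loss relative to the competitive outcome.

Competitive equilibrium: 153.6 − 0.62Q = 35.7 + 0.52Q → Q* = 103.42105, P* = 89.47895.
Marginal revenue: MR = 153.6 − 1.24Q. Set MR = MC: 153.6 − 1.24Q = 35.7 + 0.52Q → Q_m = 66.98864.
Price P_m = 153.6 − 0.62·66.98864 = 112.06704; MC(Q_m) = 35.7 + 0.52·66.98864 = 70.53409.
Competitive Q* = 103.42105, so ΔQ = 36.43241; wedge = 112.06704 − 70.53409 = 41.53295.
Welfare loss = ½ × 36.43241 × 41.53295 = 756.57.

756.57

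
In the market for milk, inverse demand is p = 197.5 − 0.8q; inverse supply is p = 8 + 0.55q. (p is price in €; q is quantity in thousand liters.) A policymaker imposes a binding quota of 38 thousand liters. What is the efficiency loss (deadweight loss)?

€7073.79 thousand

Competitive equilibrium: 197.5 − 0.8q = 8 + 0.55q → q* = 140.3704, p* = 85.2037.
At q = 38: demand price = 197.5 − 0.8·38 = 167.1; supply price = 8 + 0.55·38 = 28.9.
Δq = 140.3704 − 38 = 102.3704; wedge = 167.1 − 28.9 = 138.2.
Deadweight loss = ½ × 102.3704 × 138.2 = €7073.79 thousand.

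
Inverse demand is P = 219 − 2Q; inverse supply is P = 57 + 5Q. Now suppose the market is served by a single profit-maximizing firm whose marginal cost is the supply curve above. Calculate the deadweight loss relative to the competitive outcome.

Competitive equilibrium: 219 − 2Q = 57 + 5Q → Q* = 23.1429, P* = 172.7143.
Marginal revenue: MR = 219 − 4Q. Set MR = MC: 219 − 4Q = 57 + 5Q → Q_m = 18.
Price P_m = 219 − 2·18 = 183; MC(Q_m) = 57 + 5·18 = 147.
Competitive Q* = 23.1429, so ΔQ = 5.1429; wedge = 183 − 147 = 36.
Welfare loss = ½ × 5.1429 × 36 = 92.57.

92.57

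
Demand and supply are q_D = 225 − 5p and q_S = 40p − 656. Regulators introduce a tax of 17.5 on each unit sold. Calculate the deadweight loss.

In inverse form: demand p = 45 − 0.2q, supply p = 16.4 + 0.025q.
Competitive equilibrium: 45 − 0.2q = 16.4 + 0.025q → q* = 127.1111, p* = 19.5778.
With the tax, the buyer price exceeds the seller price by 17.5: (45 − 0.2q) − (16.4 + 0.025q) = 17.5 → q' = 49.3333.
Δq = 127.1111 − 49.3333 = 77.7778; the wedge equals the tax, 17.5.
Deadweight loss = ½ × 77.7778 × 17.5 = 680.56.

680.56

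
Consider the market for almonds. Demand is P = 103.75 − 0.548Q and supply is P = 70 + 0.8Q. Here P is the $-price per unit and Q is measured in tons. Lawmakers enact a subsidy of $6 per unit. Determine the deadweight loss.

Competitive equilibrium: 103.75 − 0.548Q = 70 + 0.8Q → Q* = 25.0371, P* = 90.0297.
The subsidy lowers effective supply by 6: P = 64 + 0.8Q.
New quantity: 103.75 − 0.548Q = 64 + 0.8Q → Q' = 29.4881.
Overproduction ΔQ = 29.4881 − 25.0371 = 4.451; wedge = subsidy = 6.
DWL = ½ × 4.451 × 6 = $13.35.

$13.35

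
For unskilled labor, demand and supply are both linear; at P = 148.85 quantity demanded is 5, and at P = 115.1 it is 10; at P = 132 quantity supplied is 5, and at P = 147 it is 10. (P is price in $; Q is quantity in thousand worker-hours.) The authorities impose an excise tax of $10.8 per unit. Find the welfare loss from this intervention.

Demand slope = (115.1 − 148.85)/(10 − 5) = −6.75, so P = 182.6 − 6.75Q.
Supply slope = (147 − 132)/(10 − 5) = 3, so P = 117 + 3Q.
Competitive equilibrium: 182.6 − 6.75Q = 117 + 3Q → Q* = 6.7282, P* = 137.1846.
With the tax, the buyer price exceeds the seller price by 10.8: (182.6 − 6.75Q) − (117 + 3Q) = 10.8 → Q' = 5.6205.
ΔQ = 6.7282 − 5.6205 = 1.1077; the wedge equals the tax, 10.8.
Deadweight loss = ½ × 1.1077 × 10.8 = $5.98 thousand.

$5.98 thousand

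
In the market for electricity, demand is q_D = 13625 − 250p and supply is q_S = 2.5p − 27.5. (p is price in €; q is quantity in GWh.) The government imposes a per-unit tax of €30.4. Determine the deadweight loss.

€1143.76

In inverse form: demand p = 54.5 − 0.004q, supply p = 11 + 0.4q.
Competitive equilibrium: 54.5 − 0.004q = 11 + 0.4q → q* = 107.6733, p* = 54.0693.
With the tax, the buyer price exceeds the seller price by 30.4: (54.5 − 0.004q) − (11 + 0.4q) = 30.4 → q' = 32.4257.
Δq = 107.6733 − 32.4257 = 75.2476; the wedge equals the tax, 30.4.
Welfare loss = ½ × 75.2476 × 30.4 = €1143.76.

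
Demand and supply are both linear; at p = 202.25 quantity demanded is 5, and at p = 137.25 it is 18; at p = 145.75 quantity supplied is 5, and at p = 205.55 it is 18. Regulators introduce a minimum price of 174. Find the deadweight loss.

0.27

Demand slope = (137.25 − 202.25)/(18 − 5) = −5, so p = 227.25 − 5q.
Supply slope = (205.55 − 145.75)/(18 − 5) = 4.6, so p = 122.75 + 4.6q.
Competitive equilibrium: 227.25 − 5q = 122.75 + 4.6q → q* = 10.8854, p* = 172.8229.
At the floor p = 174, quantity demanded = (227.25 − 174)/5 = 10.65.
Sellers' marginal cost at q' = 10.65: 122.75 + 4.6·10.65 = 171.74.
Δq = 10.8854 − 10.65 = 0.2354; wedge = 174 − 171.74 = 2.26.
Welfare loss = ½ × 0.2354 × 2.26 = 0.27.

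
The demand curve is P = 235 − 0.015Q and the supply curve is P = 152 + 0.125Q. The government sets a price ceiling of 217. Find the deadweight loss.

Competitive equilibrium: 235 − 0.015Q = 152 + 0.125Q → Q* = 592.8571, P* = 226.1071.
At the ceiling P = 217, quantity supplied = (217 − 152)/0.125 = 520.
Willingness to pay at Q' = 520: 235 − 0.015·520 = 227.2.
ΔQ = 592.8571 − 520 = 72.8571; wedge = 227.2 − 217 = 10.2.
Welfare loss = ½ × 72.8571 × 10.2 = 371.57.

371.57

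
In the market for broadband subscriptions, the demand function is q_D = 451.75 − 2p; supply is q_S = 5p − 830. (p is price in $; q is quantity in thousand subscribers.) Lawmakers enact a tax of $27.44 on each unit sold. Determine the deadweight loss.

$537.824 thousand

In inverse form: demand p = 225.875 − 0.5q, supply p = 166 + 0.2q.
Competitive equilibrium: 225.875 − 0.5q = 166 + 0.2q → q* = 85.5357, p* = 183.1071.
With the tax, the buyer price exceeds the seller price by 27.44: (225.875 − 0.5q) − (166 + 0.2q) = 27.44 → q' = 46.3357.
Δq = 85.5357 − 46.3357 = 39.2; the wedge equals the tax, 27.44.
DWL = ½ × 39.2 × 27.44 = $537.824 thousand.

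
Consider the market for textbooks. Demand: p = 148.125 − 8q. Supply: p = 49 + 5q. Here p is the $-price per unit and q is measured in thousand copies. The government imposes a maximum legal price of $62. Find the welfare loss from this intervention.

$164.13 thousand

Competitive equilibrium: 148.125 − 8q = 49 + 5q → q* = 7.625, p* = 87.125.
At the ceiling p = 62, quantity supplied = (62 − 49)/5 = 2.6.
Willingness to pay at q' = 2.6: 148.125 − 8·2.6 = 127.325.
Δq = 7.625 − 2.6 = 5.025; wedge = 127.325 − 62 = 65.325.
Deadweight loss = ½ × 5.025 × 65.325 = $164.13 thousand.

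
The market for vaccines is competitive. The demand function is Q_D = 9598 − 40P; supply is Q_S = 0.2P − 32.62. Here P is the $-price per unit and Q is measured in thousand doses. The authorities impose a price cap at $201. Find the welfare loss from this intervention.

In inverse form: demand P = 239.95 − 0.025Q, supply P = 163.1 + 5Q.
Competitive equilibrium: 239.95 − 0.025Q = 163.1 + 5Q → Q* = 15.2935, P* = 239.5677.
At the ceiling P = 201, quantity supplied = (201 − 163.1)/5 = 7.58.
Willingness to pay at Q' = 7.58: 239.95 − 0.025·7.58 = 239.7605.
ΔQ = 15.2935 − 7.58 = 7.7135; wedge = 239.7605 − 201 = 38.7605.
Deadweight loss = ½ × 7.7135 × 38.7605 = $149.49 thousand.

$149.49 thousand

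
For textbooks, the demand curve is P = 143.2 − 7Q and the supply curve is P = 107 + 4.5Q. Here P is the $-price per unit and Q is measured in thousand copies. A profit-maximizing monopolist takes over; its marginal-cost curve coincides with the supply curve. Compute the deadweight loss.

$8.16 thousand

Competitive equilibrium: 143.2 − 7Q = 107 + 4.5Q → Q* = 3.1478, P* = 121.1652.
Marginal revenue: MR = 143.2 − 14Q. Set MR = MC: 143.2 − 14Q = 107 + 4.5Q → Q_m = 1.9568.
Price P_m = 143.2 − 7·1.9568 = 129.5024; MC(Q_m) = 107 + 4.5·1.9568 = 115.8056.
Competitive Q* = 3.1478, so ΔQ = 1.191; wedge = 129.5024 − 115.8056 = 13.6968.
DWL = ½ × 1.191 × 13.6968 = $8.16 thousand.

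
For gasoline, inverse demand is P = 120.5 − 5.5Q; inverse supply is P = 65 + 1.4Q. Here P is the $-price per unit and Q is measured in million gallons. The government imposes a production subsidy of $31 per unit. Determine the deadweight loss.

$69.64 million

Competitive equilibrium: 120.5 − 5.5Q = 65 + 1.4Q → Q* = 8.0435, P* = 76.2609.
The subsidy lowers effective supply by 31: P = 34 + 1.4Q.
New quantity: 120.5 − 5.5Q = 34 + 1.4Q → Q' = 12.5362.
Overproduction ΔQ = 12.5362 − 8.0435 = 4.4927; wedge = subsidy = 31.
Deadweight loss = ½ × 4.4927 × 31 = $69.64 million.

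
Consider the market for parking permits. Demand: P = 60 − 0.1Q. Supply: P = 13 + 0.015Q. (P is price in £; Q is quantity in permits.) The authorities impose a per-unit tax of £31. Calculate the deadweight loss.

£4178.26

Competitive equilibrium: 60 − 0.1Q = 13 + 0.015Q → Q* = 408.6957, P* = 19.1304.
With the tax, the buyer price exceeds the seller price by 31: (60 − 0.1Q) − (13 + 0.015Q) = 31 → Q' = 139.1304.
ΔQ = 408.6957 − 139.1304 = 269.5653; the wedge equals the tax, 31.
DWL = ½ × 269.5653 × 31 = £4178.26.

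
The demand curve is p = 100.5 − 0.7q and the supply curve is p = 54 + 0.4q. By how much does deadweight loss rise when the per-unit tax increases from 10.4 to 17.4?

Competitive equilibrium: 100.5 − 0.7q = 54 + 0.4q → q* = 42.2727, p* = 70.9091.
For a per-unit tax t: Δq = t/1.1, so DWL = ½·t·(t/1.1) = t²/2.2.
At t = 10.4: DWL = 49.164. At t = 17.4: DWL = 137.618.
Increase = 137.618 − 49.164 = 88.45.

88.45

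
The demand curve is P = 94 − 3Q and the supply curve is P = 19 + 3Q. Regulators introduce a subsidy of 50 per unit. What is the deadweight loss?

208.33

Competitive equilibrium: 94 − 3Q = 19 + 3Q → Q* = 12.5, P* = 56.5.
The subsidy lowers effective supply by 50: P = 3Q − 31.
New quantity: 94 − 3Q = 3Q − 31 → Q' = 20.8333.
Overproduction ΔQ = 20.8333 − 12.5 = 8.3333; wedge = subsidy = 50.
DWL = ½ × 8.3333 × 50 = 208.33.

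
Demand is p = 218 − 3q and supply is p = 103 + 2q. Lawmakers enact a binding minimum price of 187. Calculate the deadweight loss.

Competitive equilibrium: 218 − 3q = 103 + 2q → q* = 23, p* = 149.
At the floor p = 187, quantity demanded = (218 − 187)/3 = 10.3333.
Sellers' marginal cost at q' = 10.3333: 103 + 2·10.3333 = 123.6666.
Δq = 23 − 10.3333 = 12.6667; wedge = 187 − 123.6666 = 63.3334.
DWL = ½ × 12.6667 × 63.3334 = 401.11.

401.11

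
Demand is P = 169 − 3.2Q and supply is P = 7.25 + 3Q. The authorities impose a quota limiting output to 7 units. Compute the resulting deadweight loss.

1129.57

Competitive equilibrium: 169 − 3.2Q = 7.25 + 3Q → Q* = 26.0887, P* = 85.5161.
At Q = 7: demand price = 169 − 3.2·7 = 146.6; supply price = 7.25 + 3·7 = 28.25.
ΔQ = 26.0887 − 7 = 19.0887; wedge = 146.6 − 28.25 = 118.35.
Welfare loss = ½ × 19.0887 × 118.35 = 1129.57.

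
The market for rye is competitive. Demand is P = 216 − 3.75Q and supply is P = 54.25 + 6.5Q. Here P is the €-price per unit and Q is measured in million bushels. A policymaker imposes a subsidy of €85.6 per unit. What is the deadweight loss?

€357.43 million

Competitive equilibrium: 216 − 3.75Q = 54.25 + 6.5Q → Q* = 15.7805, P* = 156.8232.
The subsidy lowers effective supply by 85.6: P = 6.5Q − 31.35.
New quantity: 216 − 3.75Q = 6.5Q − 31.35 → Q' = 24.1317.
Overproduction ΔQ = 24.1317 − 15.7805 = 8.3512; wedge = subsidy = 85.6.
Welfare loss = ½ × 8.3512 × 85.6 = €357.43 million.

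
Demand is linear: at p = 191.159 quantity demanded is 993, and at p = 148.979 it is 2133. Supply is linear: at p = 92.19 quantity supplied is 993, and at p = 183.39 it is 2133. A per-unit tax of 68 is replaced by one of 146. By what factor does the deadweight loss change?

4.610

Demand slope = (148.979 − 191.159)/(2133 − 993) = −0.037, so p = 227.9 − 0.037q.
Supply slope = (183.39 − 92.19)/(2133 − 993) = 0.08, so p = 12.75 + 0.08q.
Competitive equilibrium: 227.9 − 0.037q = 12.75 + 0.08q → q* = 1838.8889, p* = 159.8611.
For a per-unit tax t: Δq = t/0.117, so DWL = ½·t·(t/0.117) = t²/0.234.
At t = 68: DWL = 19760.684. At t = 146: DWL = 91094.017.
Ratio = (146/68)² = 4.610.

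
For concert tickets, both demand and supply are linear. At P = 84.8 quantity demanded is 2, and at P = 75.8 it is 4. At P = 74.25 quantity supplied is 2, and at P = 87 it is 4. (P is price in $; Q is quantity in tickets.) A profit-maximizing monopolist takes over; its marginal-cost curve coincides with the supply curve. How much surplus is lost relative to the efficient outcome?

Demand slope = (75.8 − 84.8)/(4 − 2) = −4.5, so P = 93.8 − 4.5Q.
Supply slope = (87 − 74.25)/(4 − 2) = 6.375, so P = 61.5 + 6.375Q.
Competitive equilibrium: 93.8 − 4.5Q = 61.5 + 6.375Q → Q* = 2.9701, P* = 80.4345.
Marginal revenue: MR = 93.8 − 9Q. Set MR = MC: 93.8 − 9Q = 61.5 + 6.375Q → Q_m = 2.1008.
Price P_m = 93.8 − 4.5·2.1008 = 84.3464; MC(Q_m) = 61.5 + 6.375·2.1008 = 74.8926.
Competitive Q* = 2.9701, so ΔQ = 0.8693; wedge = 84.3464 − 74.8926 = 9.4538.
The triangle = ½ × 0.8693 × 9.4538 = $4.11.

$4.11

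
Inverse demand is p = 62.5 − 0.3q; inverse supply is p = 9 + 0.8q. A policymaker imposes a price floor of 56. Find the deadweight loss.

Competitive equilibrium: 62.5 − 0.3q = 9 + 0.8q → q* = 48.6364, p* = 47.9091.
At the floor p = 56, quantity demanded = (62.5 − 56)/0.3 = 21.6667.
Sellers' marginal cost at q' = 21.6667: 9 + 0.8·21.6667 = 26.3334.
Δq = 48.6364 − 21.6667 = 26.9697; wedge = 56 − 26.3334 = 29.6666.
The triangle = ½ × 26.9697 × 29.6666 = 400.05.

400.05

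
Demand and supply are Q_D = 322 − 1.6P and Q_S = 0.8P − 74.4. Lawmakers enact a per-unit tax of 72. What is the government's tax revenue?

In inverse form: demand P = 201.25 − 0.625Q, supply P = 93 + 1.25Q.
Competitive equilibrium: 201.25 − 0.625Q = 93 + 1.25Q → Q* = 57.7333, P* = 165.1667.
With the tax, the buyer price exceeds the seller price by 72: (201.25 − 0.625Q) − (93 + 1.25Q) = 72 → Q' = 19.3333.
Tax revenue = 72 × 19.3333 = 1392.

1392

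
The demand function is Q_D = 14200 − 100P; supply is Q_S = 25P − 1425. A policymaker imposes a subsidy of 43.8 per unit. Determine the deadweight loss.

19184.40

In inverse form: demand P = 142 − 0.01Q, supply P = 57 + 0.04Q.
Competitive equilibrium: 142 − 0.01Q = 57 + 0.04Q → Q* = 1700, P* = 125.
The subsidy lowers effective supply by 43.8: P = 13.2 + 0.04Q.
New quantity: 142 − 0.01Q = 13.2 + 0.04Q → Q' = 2576.
Overproduction ΔQ = 2576 − 1700 = 876; wedge = subsidy = 43.8.
The triangle = ½ × 876 × 43.8 = 19184.40.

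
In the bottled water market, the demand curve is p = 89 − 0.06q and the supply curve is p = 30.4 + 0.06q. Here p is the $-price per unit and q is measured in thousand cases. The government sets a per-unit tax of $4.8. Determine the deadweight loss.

$96 thousand

Competitive equilibrium: 89 − 0.06q = 30.4 + 0.06q → q* = 488.3333, p* = 59.7.
With the tax, the buyer price exceeds the seller price by 4.8: (89 − 0.06q) − (30.4 + 0.06q) = 4.8 → q' = 448.3333.
Δq = 488.3333 − 448.3333 = 40; the wedge equals the tax, 4.8.
DWL = ½ × 40 × 4.8 = $96 thousand.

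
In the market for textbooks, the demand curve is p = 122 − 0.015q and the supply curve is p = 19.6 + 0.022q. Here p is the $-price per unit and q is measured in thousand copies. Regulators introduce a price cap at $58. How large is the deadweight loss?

Competitive equilibrium: 122 − 0.015q = 19.6 + 0.022q → q* = 2767.56757, p* = 80.48649.
At the ceiling p = 58, quantity supplied = (58 − 19.6)/0.022 = 1745.45455.
Willingness to pay at q' = 1745.45455: 122 − 0.015·1745.45455 = 95.81818.
Δq = 2767.56757 − 1745.45455 = 1022.11302; wedge = 95.81818 − 58 = 37.81818.
Deadweight loss = ½ × 1022.11302 × 37.81818 = $19327.23 thousand.

$19327.23 thousand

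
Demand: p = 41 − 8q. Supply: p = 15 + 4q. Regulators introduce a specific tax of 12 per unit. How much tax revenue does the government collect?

Competitive equilibrium: 41 − 8q = 15 + 4q → q* = 2.1667, p* = 23.6667.
With the tax, the buyer price exceeds the seller price by 12: (41 − 8q) − (15 + 4q) = 12 → q' = 1.1667.
Tax revenue = 12 × 1.1667 = 14.

14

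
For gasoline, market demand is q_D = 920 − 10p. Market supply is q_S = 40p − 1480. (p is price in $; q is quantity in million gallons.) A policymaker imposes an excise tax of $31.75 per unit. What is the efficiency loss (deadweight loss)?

$4032.25 million

In inverse form: demand p = 92 − 0.1q, supply p = 37 + 0.025q.
Competitive equilibrium: 92 − 0.1q = 37 + 0.025q → q* = 440, p* = 48.
With the tax, the buyer price exceeds the seller price by 31.75: (92 − 0.1q) − (37 + 0.025q) = 31.75 → q' = 186.
Δq = 440 − 186 = 254; the wedge equals the tax, 31.75.
The triangle = ½ × 254 × 31.75 = $4032.25 million.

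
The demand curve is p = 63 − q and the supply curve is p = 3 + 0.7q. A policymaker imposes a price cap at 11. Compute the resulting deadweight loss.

484.13

Competitive equilibrium: 63 − q = 3 + 0.7q → q* = 35.2941, p* = 27.7059.
At the ceiling p = 11, quantity supplied = (11 − 3)/0.7 = 11.4286.
Willingness to pay at q' = 11.4286: 63 − 1·11.4286 = 51.5714.
Δq = 35.2941 − 11.4286 = 23.8655; wedge = 51.5714 − 11 = 40.5714.
The triangle = ½ × 23.8655 × 40.5714 = 484.13.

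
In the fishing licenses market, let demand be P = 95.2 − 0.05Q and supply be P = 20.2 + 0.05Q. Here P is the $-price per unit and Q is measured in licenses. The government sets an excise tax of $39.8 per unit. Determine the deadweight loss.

Competitive equilibrium: 95.2 − 0.05Q = 20.2 + 0.05Q → Q* = 750, P* = 57.7.
With the tax, the buyer price exceeds the seller price by 39.8: (95.2 − 0.05Q) − (20.2 + 0.05Q) = 39.8 → Q' = 352.
ΔQ = 750 − 352 = 398; the wedge equals the tax, 39.8.
DWL = ½ × 398 × 39.8 = $7920.20.

$7920.20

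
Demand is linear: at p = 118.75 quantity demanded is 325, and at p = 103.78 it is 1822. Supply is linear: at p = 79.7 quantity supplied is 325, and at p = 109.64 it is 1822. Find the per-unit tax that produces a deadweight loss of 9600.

24

Demand slope = (103.78 − 118.75)/(1822 − 325) = −0.01, so p = 122 − 0.01q.
Supply slope = (109.64 − 79.7)/(1822 − 325) = 0.02, so p = 73.2 + 0.02q.
Competitive equilibrium: 122 − 0.01q = 73.2 + 0.02q → q* = 1626.6667, p* = 105.7333.
A tax t gives Δq = t/0.03 and wedge t, so DWL = t²/0.06.
t²/0.06 = 9600 → t² = 576 → t = 24.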